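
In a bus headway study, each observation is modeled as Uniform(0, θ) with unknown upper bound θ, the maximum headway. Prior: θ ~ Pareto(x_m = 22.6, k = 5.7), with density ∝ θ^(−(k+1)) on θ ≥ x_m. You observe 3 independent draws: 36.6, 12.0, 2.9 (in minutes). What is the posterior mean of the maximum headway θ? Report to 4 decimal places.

41.3532

A Pareto(scale x_m, shape k) prior on the upper bound θ of Uniform(0, θ) is conjugate: posterior is Pareto(max(x_m, max xᵢ), k + n).
Sample maximum = 36.6; prior scale x_m = 22.6 → posterior scale = max = 36.6.
Posterior shape = 5.7 + 3 = 8.7.
E[θ|data] = k·x_m/(k−1) = 8.7·36.6/7.7 = 41.3532.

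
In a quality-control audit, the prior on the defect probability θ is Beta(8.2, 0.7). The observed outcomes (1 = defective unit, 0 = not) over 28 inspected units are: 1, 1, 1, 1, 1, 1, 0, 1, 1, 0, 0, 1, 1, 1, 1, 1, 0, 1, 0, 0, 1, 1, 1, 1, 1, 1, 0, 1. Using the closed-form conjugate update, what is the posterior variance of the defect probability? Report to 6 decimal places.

The Beta prior is conjugate to a Binomial/Bernoulli likelihood; the update adds successes to α and failures to β.
Posterior: Beta(α+k, β+n−k) = Beta(8.2+21, 0.7+7) = Beta(29.2, 7.7).
Var = αβ/((α+β)²(α+β+1)) = 29.2·7.7/(36.9²·37.9) = 0.004357.

0.004357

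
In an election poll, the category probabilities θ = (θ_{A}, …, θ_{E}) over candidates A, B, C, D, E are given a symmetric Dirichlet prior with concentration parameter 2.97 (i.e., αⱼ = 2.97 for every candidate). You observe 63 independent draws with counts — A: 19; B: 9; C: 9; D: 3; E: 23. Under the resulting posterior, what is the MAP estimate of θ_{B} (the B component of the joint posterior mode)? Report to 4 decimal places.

The Dirichlet prior is conjugate to the Multinomial likelihood: each posterior αⱼ = prior αⱼ + observed count nⱼ.
Posterior concentration: (21.97, 11.97, 11.97, 5.97, 25.97), total = 77.85.
Joint mode component: (α_{B}−1)/(Σα−K) = 10.97/72.85 = 0.1506.

0.1506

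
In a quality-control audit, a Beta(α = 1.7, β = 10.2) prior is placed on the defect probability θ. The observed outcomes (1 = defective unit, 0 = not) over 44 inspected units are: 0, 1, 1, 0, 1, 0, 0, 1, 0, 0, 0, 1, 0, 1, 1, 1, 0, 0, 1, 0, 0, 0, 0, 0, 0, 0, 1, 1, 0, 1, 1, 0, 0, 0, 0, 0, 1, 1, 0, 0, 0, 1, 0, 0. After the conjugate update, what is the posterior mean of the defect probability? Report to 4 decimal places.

The Beta prior is conjugate to a Binomial/Bernoulli likelihood; the update adds successes to α and failures to β.
Posterior: Beta(α+k, β+n−k) = Beta(1.7+16, 10.2+28) = Beta(17.7, 38.2).
Posterior mean = α/(α+β) = 17.7/55.9 = 0.3166.

0.3166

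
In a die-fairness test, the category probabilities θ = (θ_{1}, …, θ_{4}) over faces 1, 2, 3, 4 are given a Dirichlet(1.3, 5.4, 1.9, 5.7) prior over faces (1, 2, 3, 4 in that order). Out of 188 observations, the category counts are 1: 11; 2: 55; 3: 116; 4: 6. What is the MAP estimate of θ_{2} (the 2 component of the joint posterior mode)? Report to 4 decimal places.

The Dirichlet prior is conjugate to the Multinomial likelihood: each posterior αⱼ = prior αⱼ + observed count nⱼ.
Posterior concentration: (12.3, 60.4, 117.9, 11.7), total = 202.3.
Joint mode component: (α_{2}−1)/(Σα−K) = 59.4/198.3 = 0.2995.

0.2995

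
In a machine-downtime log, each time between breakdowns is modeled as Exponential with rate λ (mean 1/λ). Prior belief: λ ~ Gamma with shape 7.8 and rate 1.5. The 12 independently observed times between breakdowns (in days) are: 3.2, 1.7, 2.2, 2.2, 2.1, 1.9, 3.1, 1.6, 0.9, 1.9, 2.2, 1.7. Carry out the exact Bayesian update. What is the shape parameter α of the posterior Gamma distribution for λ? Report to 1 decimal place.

With a Gamma(shape α, rate β) prior on the exponential rate λ, the posterior after n observations with total T = Σxᵢ is Gamma(α+n, β+T).
Sum of observations T = 24.7 days; n = 12.
Posterior: Gamma(7.8+12, 1.5+24.7) = Gamma(19.8, 26.2).
Posterior α = 19.8.

19.8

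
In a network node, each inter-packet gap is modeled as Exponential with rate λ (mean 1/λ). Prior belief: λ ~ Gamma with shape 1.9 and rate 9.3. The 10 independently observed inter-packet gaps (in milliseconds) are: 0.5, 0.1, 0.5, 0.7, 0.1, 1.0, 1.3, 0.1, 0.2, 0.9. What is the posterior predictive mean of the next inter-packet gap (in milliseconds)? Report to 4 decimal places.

With a Gamma(shape α, rate β) prior on the exponential rate λ, the posterior after n observations with total T = Σxᵢ is Gamma(α+n, β+T).
Sum of observations T = 5.4 milliseconds; n = 10.
Posterior: Gamma(1.9+10, 9.3+5.4) = Gamma(11.9, 14.7).
The predictive distribution for the next observation is Lomax; its mean is β/(α−1) = 14.7/10.9 = 1.3486.

1.3486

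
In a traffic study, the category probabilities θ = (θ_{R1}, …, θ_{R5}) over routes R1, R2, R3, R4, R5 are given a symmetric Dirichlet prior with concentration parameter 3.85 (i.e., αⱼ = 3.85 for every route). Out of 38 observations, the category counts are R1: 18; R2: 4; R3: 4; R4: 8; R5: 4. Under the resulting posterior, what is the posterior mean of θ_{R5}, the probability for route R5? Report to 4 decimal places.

0.1371

The Dirichlet prior is conjugate to the Multinomial likelihood: each posterior αⱼ = prior αⱼ + observed count nⱼ.
Posterior concentration: (21.85, 7.85, 7.85, 11.85, 7.85), total = 57.25.
E[θ_{R5}|data] = α_{R5}/Σα = 7.85/57.25 = 0.1371.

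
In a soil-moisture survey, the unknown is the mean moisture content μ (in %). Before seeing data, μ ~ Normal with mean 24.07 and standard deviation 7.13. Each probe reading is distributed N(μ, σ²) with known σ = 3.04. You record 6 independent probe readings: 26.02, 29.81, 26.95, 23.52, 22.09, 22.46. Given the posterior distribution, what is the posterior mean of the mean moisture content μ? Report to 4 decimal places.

25.1102

For Normal data with known variance σ², a Normal(μ₀, σ₀²) prior on μ is conjugate. Posterior precision = 1/σ₀² + n/σ²; posterior mean is the precision-weighted average of μ₀ and x̄.
Σxᵢ = 26.02 + 29.81 + 26.95 + 23.52 + 22.09 + 22.46 = 150.85, so n·x̄ = 150.85.
σ₀² = 7.13² = 50.8369, σ² = 3.04² = 9.2416; σ² + n·σ₀² = 9.2416 + 6·50.8369 = 314.263.
Posterior mean = (μ₀/σ₀² + n·x̄/σ²)/(1/σ₀² + n/σ²) = (σ²·μ₀ + σ₀²·n·x̄)/(σ² + n·σ₀²) = (9.2416·24.07 + 50.8369·150.85)/314.263 = 7891.191677/314.263 = 25.1102.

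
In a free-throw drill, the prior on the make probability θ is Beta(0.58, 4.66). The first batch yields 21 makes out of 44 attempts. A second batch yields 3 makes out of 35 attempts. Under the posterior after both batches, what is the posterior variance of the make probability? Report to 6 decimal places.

The Beta prior is conjugate to a Binomial/Bernoulli likelihood; the update adds successes to α and failures to β.
After batch 1: Beta(0.58+21, 4.66+23) = Beta(21.58, 27.66).
After batch 2: Beta(21.58+3, 27.66+32) = Beta(24.58, 59.66).
Var = αβ/((α+β)²(α+β+1)) = 24.58·59.66/(84.24²·85.24) = 0.002424.

0.002424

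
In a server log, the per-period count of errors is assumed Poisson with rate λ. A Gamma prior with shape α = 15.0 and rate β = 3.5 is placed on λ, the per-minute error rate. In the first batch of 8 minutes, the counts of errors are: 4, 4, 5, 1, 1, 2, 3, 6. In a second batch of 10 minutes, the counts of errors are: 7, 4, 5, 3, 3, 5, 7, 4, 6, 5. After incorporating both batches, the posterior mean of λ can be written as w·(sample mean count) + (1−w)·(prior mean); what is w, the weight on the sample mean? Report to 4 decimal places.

0.8372

With a Gamma(shape α, rate β) prior, the Poisson likelihood is conjugate: the posterior is Gamma(α + ΣXᵢ, β + n).
Total number of minutes: n = 8 + 10 = 18.
Posterior mean = (α₀+S)/(β₀+n) = [n/(β₀+n)]·(S/n) + [β₀/(β₀+n)]·(α₀/β₀), so only n and β₀ enter the weight.
Weight on data w = n/(β₀+n) = 18/(3.5+18) = 18/21.5 = 0.8372.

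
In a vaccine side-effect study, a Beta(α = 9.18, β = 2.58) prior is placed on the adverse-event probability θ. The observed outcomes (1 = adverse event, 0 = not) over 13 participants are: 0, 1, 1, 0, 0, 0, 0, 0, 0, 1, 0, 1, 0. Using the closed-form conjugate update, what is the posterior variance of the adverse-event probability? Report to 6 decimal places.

The Beta prior is conjugate to a Binomial/Bernoulli likelihood; the update adds successes to α and failures to β.
Posterior: Beta(α+k, β+n−k) = Beta(9.18+4, 2.58+9) = Beta(13.18, 11.58).
Var = αβ/((α+β)²(α+β+1)) = 13.18·11.58/(24.76²·25.76) = 0.009664.

0.009664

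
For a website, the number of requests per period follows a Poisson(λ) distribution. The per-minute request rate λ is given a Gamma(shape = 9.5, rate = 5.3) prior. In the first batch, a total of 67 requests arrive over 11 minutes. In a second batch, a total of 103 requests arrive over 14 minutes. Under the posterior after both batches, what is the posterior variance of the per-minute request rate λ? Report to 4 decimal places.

0.1955

With a Gamma(shape α, rate β) prior, the Poisson likelihood is conjugate: the posterior is Gamma(α + ΣXᵢ, β + n).
After batch 1: Gamma(α+S, β+n) = Gamma(9.5+67, 5.3+11) = Gamma(76.5, 16.3).
After batch 2: Gamma(α+S, β+n) = Gamma(76.5+103, 16.3+14) = Gamma(179.5, 30.3).
Var = α/β² = 179.5/30.3² = 0.1955.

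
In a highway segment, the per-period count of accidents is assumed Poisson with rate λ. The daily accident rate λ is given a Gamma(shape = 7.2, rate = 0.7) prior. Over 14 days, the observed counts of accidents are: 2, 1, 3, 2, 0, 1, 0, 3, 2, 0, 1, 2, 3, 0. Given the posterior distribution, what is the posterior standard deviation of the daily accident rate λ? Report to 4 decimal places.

0.3548

With a Gamma(shape α, rate β) prior, the Poisson likelihood is conjugate: the posterior is Gamma(α + ΣXᵢ, β + n).
Sum of counts S = 20 over n = 14 days.
Posterior: Gamma(α+S, β+n) = Gamma(7.2+20, 0.7+14) = Gamma(27.2, 14.7).
SD = √α/β = √27.2/14.7 = 0.3548.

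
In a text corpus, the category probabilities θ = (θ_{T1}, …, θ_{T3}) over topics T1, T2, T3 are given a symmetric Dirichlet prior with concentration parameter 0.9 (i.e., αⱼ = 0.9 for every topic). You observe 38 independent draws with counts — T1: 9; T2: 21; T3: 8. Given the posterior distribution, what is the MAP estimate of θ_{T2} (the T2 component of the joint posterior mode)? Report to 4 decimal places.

The Dirichlet prior is conjugate to the Multinomial likelihood: each posterior αⱼ = prior αⱼ + observed count nⱼ.
Posterior concentration: (9.9, 21.9, 8.9), total = 40.7.
Joint mode component: (α_{T2}−1)/(Σα−K) = 20.9/37.7 = 0.5544.

0.5544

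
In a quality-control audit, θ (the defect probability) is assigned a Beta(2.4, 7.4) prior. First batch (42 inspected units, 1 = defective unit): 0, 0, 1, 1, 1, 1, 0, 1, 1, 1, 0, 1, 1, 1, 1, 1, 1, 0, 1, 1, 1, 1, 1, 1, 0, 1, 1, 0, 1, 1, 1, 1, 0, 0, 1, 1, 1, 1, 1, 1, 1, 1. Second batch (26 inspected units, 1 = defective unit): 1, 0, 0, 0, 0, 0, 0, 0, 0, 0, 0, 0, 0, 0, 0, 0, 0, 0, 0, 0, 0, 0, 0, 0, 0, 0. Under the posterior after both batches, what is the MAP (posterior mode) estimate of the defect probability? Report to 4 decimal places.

The Beta prior is conjugate to a Binomial/Bernoulli likelihood; the update adds successes to α and failures to β.
After batch 1: Beta(2.4+33, 7.4+9) = Beta(35.4, 16.4).
After batch 2: Beta(35.4+1, 16.4+25) = Beta(36.4, 41.4).
Mode of Beta(a,b) for a,b>1 is (a−1)/(a+b−2) = 35.4/75.8 = 0.4670.

0.4670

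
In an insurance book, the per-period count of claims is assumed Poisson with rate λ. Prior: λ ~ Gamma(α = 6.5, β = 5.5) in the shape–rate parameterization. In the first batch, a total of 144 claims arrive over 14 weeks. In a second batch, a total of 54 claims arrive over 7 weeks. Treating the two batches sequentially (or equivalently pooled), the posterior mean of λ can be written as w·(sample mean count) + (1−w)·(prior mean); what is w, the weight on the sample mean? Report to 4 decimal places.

0.7925

With a Gamma(shape α, rate β) prior, the Poisson likelihood is conjugate: the posterior is Gamma(α + ΣXᵢ, β + n).
Total number of weeks: n = 14 + 7 = 21.
Posterior mean = (α₀+S)/(β₀+n) = [n/(β₀+n)]·(S/n) + [β₀/(β₀+n)]·(α₀/β₀), so only n and β₀ enter the weight.
Weight on data w = n/(β₀+n) = 21/(5.5+21) = 21/26.5 = 0.7925.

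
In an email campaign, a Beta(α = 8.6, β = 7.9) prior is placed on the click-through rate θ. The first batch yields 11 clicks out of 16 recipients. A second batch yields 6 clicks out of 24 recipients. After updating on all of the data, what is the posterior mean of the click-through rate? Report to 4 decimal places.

0.4531

The Beta prior is conjugate to a Binomial/Bernoulli likelihood; the update adds successes to α and failures to β.
After batch 1: Beta(8.6+11, 7.9+5) = Beta(19.6, 12.9).
After batch 2: Beta(19.6+6, 12.9+18) = Beta(25.6, 30.9).
Posterior mean = α/(α+β) = 25.6/56.5 = 0.4531.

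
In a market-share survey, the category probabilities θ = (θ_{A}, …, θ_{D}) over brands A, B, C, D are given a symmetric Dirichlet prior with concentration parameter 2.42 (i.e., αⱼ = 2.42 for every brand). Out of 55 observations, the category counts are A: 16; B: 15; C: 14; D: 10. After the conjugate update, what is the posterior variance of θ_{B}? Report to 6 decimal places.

The Dirichlet prior is conjugate to the Multinomial likelihood: each posterior αⱼ = prior αⱼ + observed count nⱼ.
Posterior concentration: (18.42, 17.42, 16.42, 12.42), total = 64.68.
Var[θ_j] = α_j(Σα−α_j)/((Σα)²(Σα+1)) = 17.42·47.26/(64.68²·65.68) = 0.002996.

0.002996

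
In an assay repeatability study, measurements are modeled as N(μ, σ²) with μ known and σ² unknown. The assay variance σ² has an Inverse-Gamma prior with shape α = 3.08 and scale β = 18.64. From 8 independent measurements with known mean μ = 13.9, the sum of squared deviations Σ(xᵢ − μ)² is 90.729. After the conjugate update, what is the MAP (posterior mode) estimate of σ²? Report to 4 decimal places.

7.9213

With known mean μ and an Inverse-Gamma(α, β) prior on σ², the Normal likelihood is conjugate: posterior is Inv-Gamma(α + n/2, β + Σ(xᵢ−μ)²/2).
Posterior: Inv-Gamma(3.08 + 8/2, 18.64 + 90.729/2) = Inv-Gamma(7.08, 64.0045).
Mode = β/(α+1) = 64.0045/8.08 = 7.9213.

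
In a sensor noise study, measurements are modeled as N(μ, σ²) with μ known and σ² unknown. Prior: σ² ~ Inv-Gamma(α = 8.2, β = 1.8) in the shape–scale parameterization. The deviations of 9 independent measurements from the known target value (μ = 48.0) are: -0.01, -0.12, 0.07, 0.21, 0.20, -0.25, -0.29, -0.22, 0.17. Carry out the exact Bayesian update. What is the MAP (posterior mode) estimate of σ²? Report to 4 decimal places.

With known mean μ and an Inverse-Gamma(α, β) prior on σ², the Normal likelihood is conjugate: posterior is Inv-Gamma(α + n/2, β + Σ(xᵢ−μ)²/2).
Σ(xᵢ−μ)² = (-0.01)² + (-0.12)² + (0.07)² + (0.21)² + (0.20)² + (-0.25)² + (-0.29)² + (-0.22)² + (0.17)² = 0.3274.
Posterior: Inv-Gamma(8.2 + 9/2, 1.8 + 0.3274/2) = Inv-Gamma(12.70, 1.96370).
Mode = β/(α+1) = 1.96370/13.70 = 0.1433.

0.1433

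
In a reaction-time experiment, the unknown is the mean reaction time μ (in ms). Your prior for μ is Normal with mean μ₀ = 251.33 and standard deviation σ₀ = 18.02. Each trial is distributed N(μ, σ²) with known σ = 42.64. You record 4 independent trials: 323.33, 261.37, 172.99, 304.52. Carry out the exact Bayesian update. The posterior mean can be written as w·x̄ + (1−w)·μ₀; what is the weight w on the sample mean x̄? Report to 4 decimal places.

For Normal data with known variance σ², a Normal(μ₀, σ₀²) prior on μ is conjugate. Posterior precision = 1/σ₀² + n/σ²; posterior mean is the precision-weighted average of μ₀ and x̄.
σ₀² = 18.02² = 324.7204, σ² = 42.64² = 1818.1696. Prior precision 1/σ₀² = 1/324.7204; data precision n/σ² = 4/1818.1696.
w = (n/σ²)/(1/σ₀² + n/σ²) = n·σ₀²/(σ² + n·σ₀²) = 4·324.7204/(1818.1696 + 4·324.7204) = 1298.8816/3117.0512 = 0.4167.

0.4167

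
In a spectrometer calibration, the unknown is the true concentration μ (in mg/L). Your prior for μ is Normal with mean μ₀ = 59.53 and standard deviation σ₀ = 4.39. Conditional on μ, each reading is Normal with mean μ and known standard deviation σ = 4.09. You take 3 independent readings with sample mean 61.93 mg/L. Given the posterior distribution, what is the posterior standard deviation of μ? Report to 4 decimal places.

2.0796

For Normal data with known variance σ², a Normal(μ₀, σ₀²) prior on μ is conjugate. Posterior precision = 1/σ₀² + n/σ²; posterior mean is the precision-weighted average of μ₀ and x̄.
σ₀² = 4.39² = 19.2721, σ² = 4.09² = 16.7281; σ² + n·σ₀² = 16.7281 + 3·19.2721 = 74.5444.
Posterior precision = 1/σ₀² + n/σ² = 1/19.2721 + 3/16.7281 = (σ² + n·σ₀²)/(σ₀²σ²) = 74.5444/(19.2721·16.7281); posterior variance σₙ² = σ₀²σ²/(σ² + n·σ₀²) = 19.2721·16.7281/74.5444 = 4.324746.
Posterior SD = √σₙ² = √(19.2721·16.7281/74.5444) = 2.0796.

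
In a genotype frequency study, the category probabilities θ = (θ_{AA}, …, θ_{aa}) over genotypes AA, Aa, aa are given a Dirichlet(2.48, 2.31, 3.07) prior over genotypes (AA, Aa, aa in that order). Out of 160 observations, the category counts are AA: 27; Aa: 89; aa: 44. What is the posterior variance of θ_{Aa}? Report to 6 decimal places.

The Dirichlet prior is conjugate to the Multinomial likelihood: each posterior αⱼ = prior αⱼ + observed count nⱼ.
Posterior concentration: (29.48, 91.31, 47.07), total = 167.86.
Var[θ_j] = α_j(Σα−α_j)/((Σα)²(Σα+1)) = 91.31·76.55/(167.86²·168.86) = 0.001469.

0.001469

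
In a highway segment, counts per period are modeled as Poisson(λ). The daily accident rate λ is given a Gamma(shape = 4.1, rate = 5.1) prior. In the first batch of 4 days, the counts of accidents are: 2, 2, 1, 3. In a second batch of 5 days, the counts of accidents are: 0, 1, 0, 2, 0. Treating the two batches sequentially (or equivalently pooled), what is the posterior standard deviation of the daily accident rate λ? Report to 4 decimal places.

0.2756

With a Gamma(shape α, rate β) prior, the Poisson likelihood is conjugate: the posterior is Gamma(α + ΣXᵢ, β + n).
Batch 1: sum of counts S = 8 over n = 4 days.
After batch 1: Gamma(α+S, β+n) = Gamma(4.1+8, 5.1+4) = Gamma(12.1, 9.1).
Batch 2: sum of counts S = 3 over n = 5 days.
After batch 2: Gamma(α+S, β+n) = Gamma(12.1+3, 9.1+5) = Gamma(15.1, 14.1).
SD = √α/β = √15.1/14.1 = 0.2756.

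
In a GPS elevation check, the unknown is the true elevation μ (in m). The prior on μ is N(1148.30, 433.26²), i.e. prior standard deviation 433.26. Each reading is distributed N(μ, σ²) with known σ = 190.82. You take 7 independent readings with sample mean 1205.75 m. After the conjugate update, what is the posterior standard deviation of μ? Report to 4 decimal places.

For Normal data with known variance σ², a Normal(μ₀, σ₀²) prior on μ is conjugate. Posterior precision = 1/σ₀² + n/σ²; posterior mean is the precision-weighted average of μ₀ and x̄.
σ₀² = 433.26² = 187714.2276, σ² = 190.82² = 36412.2724; σ² + n·σ₀² = 36412.2724 + 7·187714.2276 = 1350411.8656.
Posterior precision = 1/σ₀² + n/σ² = 1/187714.2276 + 7/36412.2724 = (σ² + n·σ₀²)/(σ₀²σ²) = 1350411.8656/(187714.2276·36412.2724); posterior variance σₙ² = σ₀²σ²/(σ² + n·σ₀²) = 187714.2276·36412.2724/1350411.8656 = 5061.494025.
Posterior SD = √σₙ² = √(187714.2276·36412.2724/1350411.8656) = 71.1442.

71.1442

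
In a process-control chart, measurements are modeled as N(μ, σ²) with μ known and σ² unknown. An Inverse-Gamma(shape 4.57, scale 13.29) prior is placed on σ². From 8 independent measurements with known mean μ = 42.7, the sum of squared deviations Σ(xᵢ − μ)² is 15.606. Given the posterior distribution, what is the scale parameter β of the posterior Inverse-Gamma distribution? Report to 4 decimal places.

With known mean μ and an Inverse-Gamma(α, β) prior on σ², the Normal likelihood is conjugate: posterior is Inv-Gamma(α + n/2, β + Σ(xᵢ−μ)²/2).
Posterior: Inv-Gamma(4.57 + 8/2, 13.29 + 15.606/2) = Inv-Gamma(8.57, 21.0930).
Posterior β = 21.0930.

21.0930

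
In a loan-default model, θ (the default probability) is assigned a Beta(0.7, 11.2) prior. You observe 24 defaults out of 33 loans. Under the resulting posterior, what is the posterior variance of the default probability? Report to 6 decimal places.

0.005392

The Beta prior is conjugate to a Binomial/Bernoulli likelihood; the update adds successes to α and failures to β.
Posterior: Beta(α+k, β+n−k) = Beta(0.7+24, 11.2+9) = Beta(24.7, 20.2).
Var = αβ/((α+β)²(α+β+1)) = 24.7·20.2/(44.9²·45.9) = 0.005392.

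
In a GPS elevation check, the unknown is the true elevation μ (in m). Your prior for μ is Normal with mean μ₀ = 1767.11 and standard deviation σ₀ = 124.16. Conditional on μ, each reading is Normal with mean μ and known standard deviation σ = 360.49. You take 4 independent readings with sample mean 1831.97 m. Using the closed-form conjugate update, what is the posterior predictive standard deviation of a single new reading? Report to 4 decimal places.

374.7104

For Normal data with known variance σ², a Normal(μ₀, σ₀²) prior on μ is conjugate. Posterior precision = 1/σ₀² + n/σ²; posterior mean is the precision-weighted average of μ₀ and x̄.
σ₀² = 124.16² = 15415.7056, σ² = 360.49² = 129953.0401; σ² + n·σ₀² = 129953.0401 + 4·15415.7056 = 191615.8625.
Posterior precision = 1/σ₀² + n/σ² = 1/15415.7056 + 4/129953.0401 = (σ² + n·σ₀²)/(σ₀²σ²) = 191615.8625/(15415.7056·129953.0401); posterior variance σₙ² = σ₀²σ²/(σ² + n·σ₀²) = 15415.7056·129953.0401/191615.8625 = 10454.864132.
Predictive variance for one new observation = σₙ² + σ² = 15415.7056·129953.0401/191615.8625 + 129953.0401 = σ²·(σ₀² + 191615.8625)/191615.8625 = 129953.0401·207031.5681/191615.8625 = 140407.904232; SD = √(129953.0401·207031.5681/191615.8625) = 374.7104.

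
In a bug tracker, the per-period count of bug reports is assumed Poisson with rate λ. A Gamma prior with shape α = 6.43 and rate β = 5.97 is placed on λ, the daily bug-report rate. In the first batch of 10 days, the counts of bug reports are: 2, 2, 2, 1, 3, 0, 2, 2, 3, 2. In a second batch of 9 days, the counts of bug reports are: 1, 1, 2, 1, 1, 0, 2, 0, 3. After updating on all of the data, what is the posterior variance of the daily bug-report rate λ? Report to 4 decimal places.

With a Gamma(shape α, rate β) prior, the Poisson likelihood is conjugate: the posterior is Gamma(α + ΣXᵢ, β + n).
Batch 1: sum of counts S = 19 over n = 10 days.
After batch 1: Gamma(α+S, β+n) = Gamma(6.43+19, 5.97+10) = Gamma(25.43, 15.97).
Batch 2: sum of counts S = 11 over n = 9 days.
After batch 2: Gamma(α+S, β+n) = Gamma(25.43+11, 15.97+9) = Gamma(36.43, 24.97).
Var = α/β² = 36.43/24.97² = 0.0584.

0.0584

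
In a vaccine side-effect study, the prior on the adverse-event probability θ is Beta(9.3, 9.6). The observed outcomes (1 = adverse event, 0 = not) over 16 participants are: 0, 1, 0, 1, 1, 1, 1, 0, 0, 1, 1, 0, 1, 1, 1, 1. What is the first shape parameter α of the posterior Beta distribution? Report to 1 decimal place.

The Beta prior is conjugate to a Binomial/Bernoulli likelihood; the update adds successes to α and failures to β.
Posterior: Beta(α+k, β+n−k) = Beta(9.3+11, 9.6+5) = Beta(20.3, 14.6).
Posterior α = 20.3.

20.3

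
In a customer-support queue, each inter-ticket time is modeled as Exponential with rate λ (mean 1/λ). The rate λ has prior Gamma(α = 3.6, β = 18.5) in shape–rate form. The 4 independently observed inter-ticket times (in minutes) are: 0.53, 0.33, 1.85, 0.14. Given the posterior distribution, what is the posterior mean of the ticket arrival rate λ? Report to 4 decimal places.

With a Gamma(shape α, rate β) prior on the exponential rate λ, the posterior after n observations with total T = Σxᵢ is Gamma(α+n, β+T).
Sum of observations T = 2.85 minutes; n = 4.
Posterior: Gamma(3.6+4, 18.5+2.85) = Gamma(7.6, 21.35).
Posterior mean of λ = α/β = 7.6/21.35 = 0.3560.

0.3560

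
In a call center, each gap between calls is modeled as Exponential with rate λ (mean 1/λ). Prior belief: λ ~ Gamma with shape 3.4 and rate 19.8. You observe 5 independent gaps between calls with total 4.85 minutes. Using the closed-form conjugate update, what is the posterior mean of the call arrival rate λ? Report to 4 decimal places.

0.3408

With a Gamma(shape α, rate β) prior on the exponential rate λ, the posterior after n observations with total T = Σxᵢ is Gamma(α+n, β+T).
Posterior: Gamma(3.4+5, 19.8+4.85) = Gamma(8.4, 24.65).
Posterior mean of λ = α/β = 8.4/24.65 = 0.3408.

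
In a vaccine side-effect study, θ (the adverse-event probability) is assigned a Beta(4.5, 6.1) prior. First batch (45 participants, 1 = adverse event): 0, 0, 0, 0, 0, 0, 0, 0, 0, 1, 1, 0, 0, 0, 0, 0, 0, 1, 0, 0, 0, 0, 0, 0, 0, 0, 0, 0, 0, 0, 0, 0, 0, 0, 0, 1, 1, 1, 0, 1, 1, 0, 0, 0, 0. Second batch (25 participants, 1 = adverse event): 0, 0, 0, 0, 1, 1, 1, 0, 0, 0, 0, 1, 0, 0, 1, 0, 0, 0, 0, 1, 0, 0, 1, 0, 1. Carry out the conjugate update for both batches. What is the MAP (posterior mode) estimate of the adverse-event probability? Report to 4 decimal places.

0.2481

The Beta prior is conjugate to a Binomial/Bernoulli likelihood; the update adds successes to α and failures to β.
After batch 1: Beta(4.5+8, 6.1+37) = Beta(12.5, 43.1).
After batch 2: Beta(12.5+8, 43.1+17) = Beta(20.5, 60.1).
Mode of Beta(a,b) for a,b>1 is (a−1)/(a+b−2) = 19.5/78.6 = 0.2481.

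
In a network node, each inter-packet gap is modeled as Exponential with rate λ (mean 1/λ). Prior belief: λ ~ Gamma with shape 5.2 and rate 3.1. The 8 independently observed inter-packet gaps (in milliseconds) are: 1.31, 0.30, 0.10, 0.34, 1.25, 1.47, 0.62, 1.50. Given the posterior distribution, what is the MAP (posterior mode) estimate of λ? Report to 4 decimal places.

With a Gamma(shape α, rate β) prior on the exponential rate λ, the posterior after n observations with total T = Σxᵢ is Gamma(α+n, β+T).
Sum of observations T = 6.89 milliseconds; n = 8.
Posterior: Gamma(5.2+8, 3.1+6.89) = Gamma(13.2, 9.99).
Mode = (α−1)/β = 1.2212.

1.2212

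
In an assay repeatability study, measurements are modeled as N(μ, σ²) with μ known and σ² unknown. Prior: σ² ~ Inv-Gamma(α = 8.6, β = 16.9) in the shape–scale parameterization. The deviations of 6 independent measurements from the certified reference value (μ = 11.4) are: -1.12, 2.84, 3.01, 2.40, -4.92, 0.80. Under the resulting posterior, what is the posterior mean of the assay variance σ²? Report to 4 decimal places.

With known mean μ and an Inverse-Gamma(α, β) prior on σ², the Normal likelihood is conjugate: posterior is Inv-Gamma(α + n/2, β + Σ(xᵢ−μ)²/2).
Σ(xᵢ−μ)² = (-1.12)² + (2.84)² + (3.01)² + (2.40)² + (-4.92)² + (0.80)² = 48.9865.
Posterior: Inv-Gamma(8.6 + 6/2, 16.9 + 48.9865/2) = Inv-Gamma(11.60, 41.39325).
E[σ²|data] = β/(α−1) = 41.39325/10.60 = 3.9050.

3.9050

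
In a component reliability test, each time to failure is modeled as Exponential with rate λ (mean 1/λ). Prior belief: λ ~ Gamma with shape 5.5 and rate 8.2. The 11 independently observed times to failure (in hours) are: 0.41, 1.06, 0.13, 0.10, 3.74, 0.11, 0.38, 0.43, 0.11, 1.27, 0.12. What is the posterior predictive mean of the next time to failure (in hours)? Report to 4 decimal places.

1.0361

With a Gamma(shape α, rate β) prior on the exponential rate λ, the posterior after n observations with total T = Σxᵢ is Gamma(α+n, β+T).
Sum of observations T = 7.86 hours; n = 11.
Posterior: Gamma(5.5+11, 8.2+7.86) = Gamma(16.5, 16.06).
The predictive distribution for the next observation is Lomax; its mean is β/(α−1) = 16.06/15.5 = 1.0361.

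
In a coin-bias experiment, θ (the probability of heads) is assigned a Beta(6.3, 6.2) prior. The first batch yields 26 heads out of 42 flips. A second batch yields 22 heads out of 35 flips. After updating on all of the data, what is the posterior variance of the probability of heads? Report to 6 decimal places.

The Beta prior is conjugate to a Binomial/Bernoulli likelihood; the update adds successes to α and failures to β.
After batch 1: Beta(6.3+26, 6.2+16) = Beta(32.3, 22.2).
After batch 2: Beta(32.3+22, 22.2+13) = Beta(54.3, 35.2).
Var = αβ/((α+β)²(α+β+1)) = 54.3·35.2/(89.5²·90.5) = 0.002637.

0.002637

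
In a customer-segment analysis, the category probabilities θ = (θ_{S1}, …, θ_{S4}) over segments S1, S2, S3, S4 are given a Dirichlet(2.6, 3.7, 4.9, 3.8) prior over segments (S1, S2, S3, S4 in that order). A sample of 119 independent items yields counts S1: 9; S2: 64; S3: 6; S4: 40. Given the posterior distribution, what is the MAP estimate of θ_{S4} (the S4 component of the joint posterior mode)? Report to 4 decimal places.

0.3292

The Dirichlet prior is conjugate to the Multinomial likelihood: each posterior αⱼ = prior αⱼ + observed count nⱼ.
Posterior concentration: (11.6, 67.7, 10.9, 43.8), total = 134.0.
Joint mode component: (α_{S4}−1)/(Σα−K) = 42.8/130.0 = 0.3292.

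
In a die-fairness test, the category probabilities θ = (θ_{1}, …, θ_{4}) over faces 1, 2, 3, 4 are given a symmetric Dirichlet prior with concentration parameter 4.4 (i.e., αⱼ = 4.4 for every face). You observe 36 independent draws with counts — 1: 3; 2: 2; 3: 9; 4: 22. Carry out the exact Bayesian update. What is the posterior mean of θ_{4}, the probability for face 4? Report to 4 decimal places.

The Dirichlet prior is conjugate to the Multinomial likelihood: each posterior αⱼ = prior αⱼ + observed count nⱼ.
Posterior concentration: (7.4, 6.4, 13.4, 26.4), total = 53.6.
E[θ_{4}|data] = α_{4}/Σα = 26.4/53.6 = 0.4925.

0.4925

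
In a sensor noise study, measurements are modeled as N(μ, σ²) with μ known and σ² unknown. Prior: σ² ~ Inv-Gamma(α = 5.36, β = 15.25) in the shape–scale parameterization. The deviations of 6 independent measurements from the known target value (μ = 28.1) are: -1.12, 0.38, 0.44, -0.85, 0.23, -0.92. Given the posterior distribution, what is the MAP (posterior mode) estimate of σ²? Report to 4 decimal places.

With known mean μ and an Inverse-Gamma(α, β) prior on σ², the Normal likelihood is conjugate: posterior is Inv-Gamma(α + n/2, β + Σ(xᵢ−μ)²/2).
Σ(xᵢ−μ)² = (-1.12)² + (0.38)² + (0.44)² + (-0.85)² + (0.23)² + (-0.92)² = 3.2142.
Posterior: Inv-Gamma(5.36 + 6/2, 15.25 + 3.2142/2) = Inv-Gamma(8.36, 16.85710).
Mode = β/(α+1) = 16.85710/9.36 = 1.8010.

1.8010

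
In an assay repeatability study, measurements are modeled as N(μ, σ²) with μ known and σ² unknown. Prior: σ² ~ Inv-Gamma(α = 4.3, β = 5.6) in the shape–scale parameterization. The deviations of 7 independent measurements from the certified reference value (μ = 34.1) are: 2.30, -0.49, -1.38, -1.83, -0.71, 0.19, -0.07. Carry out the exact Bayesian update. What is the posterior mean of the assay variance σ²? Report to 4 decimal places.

1.6565

With known mean μ and an Inverse-Gamma(α, β) prior on σ², the Normal likelihood is conjugate: posterior is Inv-Gamma(α + n/2, β + Σ(xᵢ−μ)²/2).
Σ(xᵢ−μ)² = (2.30)² + (-0.49)² + (-1.38)² + (-1.83)² + (-0.71)² + (0.19)² + (-0.07)² = 11.3285.
Posterior: Inv-Gamma(4.3 + 7/2, 5.6 + 11.3285/2) = Inv-Gamma(7.80, 11.26425).
E[σ²|data] = β/(α−1) = 11.26425/6.80 = 1.6565.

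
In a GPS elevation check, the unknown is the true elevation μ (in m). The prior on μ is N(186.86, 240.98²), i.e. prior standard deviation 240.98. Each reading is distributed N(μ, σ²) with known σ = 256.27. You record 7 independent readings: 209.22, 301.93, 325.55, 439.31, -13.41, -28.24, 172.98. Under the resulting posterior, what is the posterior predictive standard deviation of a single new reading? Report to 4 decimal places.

For Normal data with known variance σ², a Normal(μ₀, σ₀²) prior on μ is conjugate. Posterior precision = 1/σ₀² + n/σ²; posterior mean is the precision-weighted average of μ₀ and x̄.
σ₀² = 240.98² = 58071.3604, σ² = 256.27² = 65674.3129; σ² + n·σ₀² = 65674.3129 + 7·58071.3604 = 472173.8357.
Posterior precision = 1/σ₀² + n/σ² = 1/58071.3604 + 7/65674.3129 = (σ² + n·σ₀²)/(σ₀²σ²) = 472173.8357/(58071.3604·65674.3129); posterior variance σₙ² = σ₀²σ²/(σ² + n·σ₀²) = 58071.3604·65674.3129/472173.8357 = 8077.102976.
Predictive variance for one new observation = σₙ² + σ² = 58071.3604·65674.3129/472173.8357 + 65674.3129 = σ²·(σ₀² + 472173.8357)/472173.8357 = 65674.3129·530245.1961/472173.8357 = 73751.415876; SD = √(65674.3129·530245.1961/472173.8357) = 271.5721.

271.5721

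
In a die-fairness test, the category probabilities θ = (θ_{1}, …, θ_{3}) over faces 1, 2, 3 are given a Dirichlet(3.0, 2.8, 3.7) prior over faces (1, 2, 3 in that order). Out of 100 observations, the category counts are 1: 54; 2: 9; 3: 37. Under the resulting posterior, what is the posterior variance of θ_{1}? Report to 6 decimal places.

0.002259

The Dirichlet prior is conjugate to the Multinomial likelihood: each posterior αⱼ = prior αⱼ + observed count nⱼ.
Posterior concentration: (57.0, 11.8, 40.7), total = 109.5.
Var[θ_j] = α_j(Σα−α_j)/((Σα)²(Σα+1)) = 57.0·52.5/(109.5²·110.5) = 0.002259.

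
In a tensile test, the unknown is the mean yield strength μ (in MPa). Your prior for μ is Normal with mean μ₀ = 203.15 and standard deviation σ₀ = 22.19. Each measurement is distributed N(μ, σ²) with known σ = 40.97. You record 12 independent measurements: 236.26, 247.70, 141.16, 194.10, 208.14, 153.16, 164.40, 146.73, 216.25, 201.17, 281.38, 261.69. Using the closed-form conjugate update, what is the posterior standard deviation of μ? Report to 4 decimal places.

For Normal data with known variance σ², a Normal(μ₀, σ₀²) prior on μ is conjugate. Posterior precision = 1/σ₀² + n/σ²; posterior mean is the precision-weighted average of μ₀ and x̄.
σ₀² = 22.19² = 492.3961, σ² = 40.97² = 1678.5409; σ² + n·σ₀² = 1678.5409 + 12·492.3961 = 7587.2941.
Posterior precision = 1/σ₀² + n/σ² = 1/492.3961 + 12/1678.5409 = (σ² + n·σ₀²)/(σ₀²σ²) = 7587.2941/(492.3961·1678.5409); posterior variance σₙ² = σ₀²σ²/(σ² + n·σ₀²) = 492.3961·1678.5409/7587.2941 = 108.933038.
Posterior SD = √σₙ² = √(492.3961·1678.5409/7587.2941) = 10.4371.

10.4371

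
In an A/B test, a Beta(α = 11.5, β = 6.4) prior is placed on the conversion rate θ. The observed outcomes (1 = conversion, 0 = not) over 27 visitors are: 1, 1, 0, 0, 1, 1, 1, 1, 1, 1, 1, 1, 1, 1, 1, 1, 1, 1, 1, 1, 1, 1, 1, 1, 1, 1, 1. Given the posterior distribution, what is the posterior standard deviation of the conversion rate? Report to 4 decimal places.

0.0576

The Beta prior is conjugate to a Binomial/Bernoulli likelihood; the update adds successes to α and failures to β.
Posterior: Beta(α+k, β+n−k) = Beta(11.5+25, 6.4+2) = Beta(36.5, 8.4).
Var = αβ/((α+β)²(α+β+1)) = 36.5·8.4/(44.9²·45.9) = 0.00331335; SD = √0.00331335 = 0.0576.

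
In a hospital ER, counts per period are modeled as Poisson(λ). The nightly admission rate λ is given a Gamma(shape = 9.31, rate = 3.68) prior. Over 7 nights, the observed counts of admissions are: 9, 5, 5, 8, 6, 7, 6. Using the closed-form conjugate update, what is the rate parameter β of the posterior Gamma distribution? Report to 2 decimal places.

With a Gamma(shape α, rate β) prior, the Poisson likelihood is conjugate: the posterior is Gamma(α + ΣXᵢ, β + n).
Sum of counts S = 46 over n = 7 nights.
Posterior: Gamma(α+S, β+n) = Gamma(9.31+46, 3.68+7) = Gamma(55.31, 10.68).
Posterior β = 10.68.

10.68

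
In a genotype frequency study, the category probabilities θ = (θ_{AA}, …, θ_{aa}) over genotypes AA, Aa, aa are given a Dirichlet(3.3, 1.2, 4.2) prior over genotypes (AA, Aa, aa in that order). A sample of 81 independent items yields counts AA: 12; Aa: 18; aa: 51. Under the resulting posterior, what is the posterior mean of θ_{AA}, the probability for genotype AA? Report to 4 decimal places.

0.1706

The Dirichlet prior is conjugate to the Multinomial likelihood: each posterior αⱼ = prior αⱼ + observed count nⱼ.
Posterior concentration: (15.3, 19.2, 55.2), total = 89.7.
E[θ_{AA}|data] = α_{AA}/Σα = 15.3/89.7 = 0.1706.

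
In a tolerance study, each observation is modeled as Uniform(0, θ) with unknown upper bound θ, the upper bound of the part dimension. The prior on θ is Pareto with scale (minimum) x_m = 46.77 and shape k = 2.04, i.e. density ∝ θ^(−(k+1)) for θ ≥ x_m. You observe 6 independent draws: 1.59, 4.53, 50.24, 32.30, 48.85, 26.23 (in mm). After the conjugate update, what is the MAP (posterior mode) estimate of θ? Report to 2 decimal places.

A Pareto(scale x_m, shape k) prior on the upper bound θ of Uniform(0, θ) is conjugate: posterior is Pareto(max(x_m, max xᵢ), k + n).
Sample maximum = 50.24; prior scale x_m = 46.77 → posterior scale = max = 50.24.
Posterior shape = 2.04 + 6 = 8.04.
The Pareto density is decreasing on [x_m, ∞), so the mode is x_m = 50.24.

50.24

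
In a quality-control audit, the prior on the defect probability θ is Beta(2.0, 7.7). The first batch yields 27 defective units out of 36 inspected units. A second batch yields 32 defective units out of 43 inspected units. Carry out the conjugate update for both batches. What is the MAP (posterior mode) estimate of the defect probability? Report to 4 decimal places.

0.6920

The Beta prior is conjugate to a Binomial/Bernoulli likelihood; the update adds successes to α and failures to β.
After batch 1: Beta(2.0+27, 7.7+9) = Beta(29.0, 16.7).
After batch 2: Beta(29.0+32, 16.7+11) = Beta(61.0, 27.7).
Mode of Beta(a,b) for a,b>1 is (a−1)/(a+b−2) = 60.0/86.7 = 0.6920.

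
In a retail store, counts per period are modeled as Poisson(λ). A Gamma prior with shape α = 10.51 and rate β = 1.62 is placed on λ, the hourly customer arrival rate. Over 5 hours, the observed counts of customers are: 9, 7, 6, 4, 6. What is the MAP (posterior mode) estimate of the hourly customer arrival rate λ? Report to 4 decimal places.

With a Gamma(shape α, rate β) prior, the Poisson likelihood is conjugate: the posterior is Gamma(α + ΣXᵢ, β + n).
Sum of counts S = 32 over n = 5 hours.
Posterior: Gamma(α+S, β+n) = Gamma(10.51+32, 1.62+5) = Gamma(42.51, 6.62).
Mode of Gamma(α,β) for α≥1 is (α−1)/β = 41.51/6.62 = 6.2704.

6.2704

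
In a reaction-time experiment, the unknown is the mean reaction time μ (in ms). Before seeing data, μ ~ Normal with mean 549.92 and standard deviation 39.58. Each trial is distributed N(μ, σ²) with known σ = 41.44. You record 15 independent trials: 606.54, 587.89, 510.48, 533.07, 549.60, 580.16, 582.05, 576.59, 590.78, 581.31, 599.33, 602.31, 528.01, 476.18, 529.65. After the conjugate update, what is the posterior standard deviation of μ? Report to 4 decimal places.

For Normal data with known variance σ², a Normal(μ₀, σ₀²) prior on μ is conjugate. Posterior precision = 1/σ₀² + n/σ²; posterior mean is the precision-weighted average of μ₀ and x̄.
σ₀² = 39.58² = 1566.5764, σ² = 41.44² = 1717.2736; σ² + n·σ₀² = 1717.2736 + 15·1566.5764 = 25215.9196.
Posterior precision = 1/σ₀² + n/σ² = 1/1566.5764 + 15/1717.2736 = (σ² + n·σ₀²)/(σ₀²σ²) = 25215.9196/(1566.5764·1717.2736); posterior variance σₙ² = σ₀²σ²/(σ² + n·σ₀²) = 1566.5764·1717.2736/25215.9196 = 106.688169.
Posterior SD = √σₙ² = √(1566.5764·1717.2736/25215.9196) = 10.3290.

10.3290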